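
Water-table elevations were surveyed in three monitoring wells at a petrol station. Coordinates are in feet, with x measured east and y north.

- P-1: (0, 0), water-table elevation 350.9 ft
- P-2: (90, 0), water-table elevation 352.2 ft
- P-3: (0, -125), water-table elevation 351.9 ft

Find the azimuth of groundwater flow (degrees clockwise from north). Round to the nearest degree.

∂h/∂x = (352.2 − 350.9) / (90 − 0) = +0.01444
∂h/∂y = (351.9 − 350.9) / (-125 − 0) = -0.008000
Flow direction (−∇h) has components (-0.01444 E, +0.008000 N).
Azimuth = atan2(E, N) = atan2(-0.01444, +0.008000) = 299.0° ≈ 299°.

299°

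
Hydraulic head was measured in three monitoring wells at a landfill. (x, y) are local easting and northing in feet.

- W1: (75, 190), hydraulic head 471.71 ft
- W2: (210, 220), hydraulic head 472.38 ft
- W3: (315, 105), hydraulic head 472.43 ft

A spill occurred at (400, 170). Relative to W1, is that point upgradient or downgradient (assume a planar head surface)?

upgradient

With h = a·x + b·y + c and W1 as origin, the differences give:
  135·a + 30·b = +0.67
  240·a + (-85)·b = +0.72
Eliminate b (×(-85) and ×30, subtract): -18675·a = -78.550 → a = ∂h/∂x = +0.004206
Back-substitute: b = ∂h/∂y = +0.003406.
Head at (400, 170) = 471.71 + (+0.004206)·(325) + (+0.003406)·(-20) = 473.01 ft.
That is higher than the 471.71 ft at W1, so the point is upgradient.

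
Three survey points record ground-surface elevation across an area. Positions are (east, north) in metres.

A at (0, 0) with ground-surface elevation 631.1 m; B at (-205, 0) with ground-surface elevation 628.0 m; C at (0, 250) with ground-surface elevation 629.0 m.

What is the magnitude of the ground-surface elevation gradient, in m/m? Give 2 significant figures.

0.017 m/m

∂z/∂x = (628.0 − 631.1) / (-205 − 0) = +0.01512
∂z/∂y = (629.0 − 631.1) / (250 − 0) = -0.008400
|∇f| = √(0.01512² + -0.008400²) = 0.0173 m/m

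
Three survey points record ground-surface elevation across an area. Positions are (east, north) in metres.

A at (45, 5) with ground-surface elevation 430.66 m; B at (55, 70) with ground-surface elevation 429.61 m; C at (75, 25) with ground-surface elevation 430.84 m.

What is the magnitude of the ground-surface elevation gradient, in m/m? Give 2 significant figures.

0.027 m/m

Differences from A: to B (Δx, Δy, Δh) = (10, 65, -1.05); to C = (30, 20, +0.18).
Determinant of the coordinate differences = 10·20 − 30·65 = -1750.
∂z/∂x = [(-1.05)·20 − (+0.18)·65] / -1750 = +0.01869
∂z/∂y = [10·(+0.18) − 30·(-1.05)] / -1750 = -0.01903
|∇f| = √(0.01869² + -0.01903²) = 0.02667 m/m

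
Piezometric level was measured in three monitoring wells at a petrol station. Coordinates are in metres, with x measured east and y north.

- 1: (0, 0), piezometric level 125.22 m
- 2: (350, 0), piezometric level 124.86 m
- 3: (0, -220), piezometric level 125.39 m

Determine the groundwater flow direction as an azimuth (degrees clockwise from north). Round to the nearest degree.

053°

∂h/∂x = (124.86 − 125.22) / (350 − 0) = -0.001029
∂h/∂y = (125.39 − 125.22) / (-220 − 0) = -0.0007727
Flow direction (−∇h) has components (+0.001029 E, +0.0007727 N).
Azimuth = atan2(E, N) = atan2(+0.001029, +0.0007727) = 53.1° ≈ 053°.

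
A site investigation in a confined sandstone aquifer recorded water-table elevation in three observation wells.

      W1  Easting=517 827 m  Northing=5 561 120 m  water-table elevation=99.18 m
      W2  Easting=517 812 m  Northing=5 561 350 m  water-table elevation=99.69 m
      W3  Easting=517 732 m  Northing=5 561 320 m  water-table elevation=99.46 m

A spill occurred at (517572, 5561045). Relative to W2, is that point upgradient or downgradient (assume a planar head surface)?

Differences from W1: to W2 (Δx, Δy, Δh) = (-15, 230, +0.51); to W3 = (-95, 200, +0.28).
Solve a·Δx + b·Δy = Δh: det = (-15)·200 − (-95)·230 = 18850.
∂h/∂x = [(+0.51)·200 − (+0.28)·230] / 18850 = +0.001995
∂h/∂y = [(-15)·(+0.28) − (-95)·(+0.51)] / 18850 = +0.002347
Head at (517572, 5561045) = 99.18 + (+0.001995)·(-255) + (+0.002347)·(-75) = 98.50 m.
That is lower than the 99.69 m at W2, so the point is downgradient.

downgradient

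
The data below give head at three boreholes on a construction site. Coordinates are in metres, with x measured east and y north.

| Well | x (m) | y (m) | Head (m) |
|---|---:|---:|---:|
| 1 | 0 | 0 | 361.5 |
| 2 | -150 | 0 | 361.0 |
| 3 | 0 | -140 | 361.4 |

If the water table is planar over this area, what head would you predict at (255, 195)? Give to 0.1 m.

∂h/∂x = (361.0 − 361.5) / (-150 − 0) = +0.003333
∂h/∂y = (361.4 − 361.5) / (-140 − 0) = +0.0007143
h(255, 195) = 361.5 + (+0.003333)·(255) + (+0.0007143)·(195) = 361.5 +0.850 +0.139 = 362.489 m.

362.5 m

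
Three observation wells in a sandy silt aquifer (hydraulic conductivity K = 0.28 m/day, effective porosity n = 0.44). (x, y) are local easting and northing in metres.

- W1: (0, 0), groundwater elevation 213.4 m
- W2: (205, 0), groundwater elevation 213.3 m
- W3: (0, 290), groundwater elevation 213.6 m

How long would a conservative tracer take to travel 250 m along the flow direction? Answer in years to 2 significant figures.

∂h/∂x = (213.3 − 213.4) / (205 − 0) = -0.0004878
∂h/∂y = (213.6 − 213.4) / (290 − 0) = +0.0006897
|∇h| = √(-0.0004878² + 0.0006897²) = 0.0008448
Seepage velocity v = K·i/n = 0.28 × 0.0008448 / 0.44 = 0.0005376 m/day.
t = 250 / 0.0005376 = 4.65e+05 days = 1.27e+03 years.

1300 years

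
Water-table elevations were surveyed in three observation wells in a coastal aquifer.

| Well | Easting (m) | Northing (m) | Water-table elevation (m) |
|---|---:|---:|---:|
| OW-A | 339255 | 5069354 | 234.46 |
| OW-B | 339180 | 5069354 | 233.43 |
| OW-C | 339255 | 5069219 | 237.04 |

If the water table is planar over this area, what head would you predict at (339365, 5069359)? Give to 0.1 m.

235.9 m

∂h/∂x = (233.43 − 234.46) / (339180 − 339255) = +0.01373
∂h/∂y = (237.04 − 234.46) / (5069219 − 5069354) = -0.01911
h(339365, 5069359) = 234.46 + (+0.01373)·(110) + (-0.01911)·(5) = 234.46 +1.511 -0.096 = 235.875 m.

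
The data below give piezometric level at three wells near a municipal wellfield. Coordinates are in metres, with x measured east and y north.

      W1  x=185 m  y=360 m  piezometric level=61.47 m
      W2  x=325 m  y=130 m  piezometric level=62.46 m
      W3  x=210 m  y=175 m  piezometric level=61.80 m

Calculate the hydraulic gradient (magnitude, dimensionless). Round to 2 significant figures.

0.0054

Differences from W1: to W2 (Δx, Δy, Δh) = (140, -230, +0.99); to W3 = (25, -185, +0.33).
Determinant of the coordinate differences = 140·(-185) − 25·(-230) = -20150.
∂h/∂x = [(+0.99)·(-185) − (+0.33)·(-230)] / -20150 = +0.005323
∂h/∂y = [140·(+0.33) − 25·(+0.99)] / -20150 = -0.001065
|∇h| = √(0.005323² + -0.001065²) = 0.005428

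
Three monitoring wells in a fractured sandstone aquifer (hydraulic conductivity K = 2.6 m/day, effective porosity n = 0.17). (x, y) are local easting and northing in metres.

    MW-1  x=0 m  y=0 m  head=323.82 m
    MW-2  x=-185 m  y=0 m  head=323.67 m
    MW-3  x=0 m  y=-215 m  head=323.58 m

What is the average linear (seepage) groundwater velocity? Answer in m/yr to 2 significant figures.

7.7 m/yr

∂h/∂x = (323.67 − 323.82) / (-185 − 0) = +0.0008108
∂h/∂y = (323.58 − 323.82) / (-215 − 0) = +0.001116
|∇h| = √(0.0008108² + 0.001116²) = 0.001379
Seepage velocity v = K·i/n = 2.6 × 0.001379 / 0.17 = 0.02109 m/day = 7.703 m/yr.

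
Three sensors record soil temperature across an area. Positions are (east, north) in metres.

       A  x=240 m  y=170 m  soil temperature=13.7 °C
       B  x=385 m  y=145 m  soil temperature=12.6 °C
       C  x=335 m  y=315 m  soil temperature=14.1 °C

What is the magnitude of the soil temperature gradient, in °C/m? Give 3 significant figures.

0.00944 °C/m

Differences from A: to B (Δx, Δy, Δh) = (145, -25, -1.1); to C = (95, 145, +0.4).
Solve a·Δx + b·Δy = ΔT: det = 145·145 − 95·(-25) = 23400.
∂T/∂x = [(-1.1)·145 − (+0.4)·(-25)] / 23400 = -0.006389
∂T/∂y = [145·(+0.4) − 95·(-1.1)] / 23400 = +0.006944
|∇f| = √(-0.006389² + 0.006944²) = 0.009436 °C/m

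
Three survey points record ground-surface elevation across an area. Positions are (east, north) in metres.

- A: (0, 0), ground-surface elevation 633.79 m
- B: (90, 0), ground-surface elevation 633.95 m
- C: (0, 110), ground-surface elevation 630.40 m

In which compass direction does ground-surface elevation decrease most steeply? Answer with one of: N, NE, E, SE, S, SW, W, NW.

∂z/∂x = (633.95 − 633.79) / (90 − 0) = +0.001778
∂z/∂y = (630.40 − 633.79) / (110 − 0) = -0.03082
Steepest decrease is along −∇f = (-0.001778 E, +0.03082 N) → north.

N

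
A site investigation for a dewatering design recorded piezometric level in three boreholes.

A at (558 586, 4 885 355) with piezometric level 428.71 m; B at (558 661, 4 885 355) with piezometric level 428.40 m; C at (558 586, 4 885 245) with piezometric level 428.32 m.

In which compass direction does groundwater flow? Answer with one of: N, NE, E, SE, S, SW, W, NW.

∂h/∂x = (428.40 − 428.71) / (558661 − 558586) = -0.004133
∂h/∂y = (428.32 − 428.71) / (4885245 − 4885355) = +0.003545
Flow = −∇h = (+0.004133 east, -0.003545 north), which points southeast.

SE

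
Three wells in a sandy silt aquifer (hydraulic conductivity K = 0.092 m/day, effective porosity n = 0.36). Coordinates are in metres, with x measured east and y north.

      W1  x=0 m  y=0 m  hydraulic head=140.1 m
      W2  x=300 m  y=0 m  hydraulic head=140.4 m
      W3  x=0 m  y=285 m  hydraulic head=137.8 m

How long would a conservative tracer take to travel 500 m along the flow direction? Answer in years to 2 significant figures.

∂h/∂x = (140.4 − 140.1) / (300 − 0) = +0.001000
∂h/∂y = (137.8 − 140.1) / (285 − 0) = -0.008070
|∇h| = √(0.001000² + -0.008070²) = 0.008132
Seepage velocity v = K·i/n = 0.092 × 0.008132 / 0.36 = 0.002078 m/day.
t = 500 / 0.002078 = 2.406e+05 days = 659 years.

660 years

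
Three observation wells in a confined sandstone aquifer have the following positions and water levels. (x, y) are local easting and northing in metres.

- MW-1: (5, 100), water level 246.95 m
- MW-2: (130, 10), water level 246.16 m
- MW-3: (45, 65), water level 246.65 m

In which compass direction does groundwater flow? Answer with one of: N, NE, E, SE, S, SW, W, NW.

Three-point gradient (reference MW-1): Δ to MW-2 = (125, -90, -0.79), Δ to MW-3 = (40, -35, -0.30).
∂h/∂x = -0.0008387, ∂h/∂y = +0.007613 (det = -775).
Flow = −∇h = (+0.0008387 east, -0.007613 north), which points south.

S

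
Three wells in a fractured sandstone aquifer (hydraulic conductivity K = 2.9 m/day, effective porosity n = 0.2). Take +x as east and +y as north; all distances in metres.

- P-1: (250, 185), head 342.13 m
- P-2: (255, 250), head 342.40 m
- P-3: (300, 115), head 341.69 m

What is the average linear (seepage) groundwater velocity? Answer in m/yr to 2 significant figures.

Taking P-1 as reference: P-2−P-1 = (5, 65, +0.27); P-3−P-1 = (50, -70, -0.44).
Determinant of the coordinate differences = 5·(-70) − 50·65 = -3600.
∂h/∂x = [(+0.27)·(-70) − (-0.44)·65] / -3600 = -0.002694
∂h/∂y = [5·(-0.44) − 50·(+0.27)] / -3600 = +0.004361
|∇h| = √(-0.002694² + 0.004361²) = 0.005126
Seepage velocity v = K·i/n = 2.9 × 0.005126 / 0.2 = 0.07433 m/day = 27.15 m/yr.

27 m/yr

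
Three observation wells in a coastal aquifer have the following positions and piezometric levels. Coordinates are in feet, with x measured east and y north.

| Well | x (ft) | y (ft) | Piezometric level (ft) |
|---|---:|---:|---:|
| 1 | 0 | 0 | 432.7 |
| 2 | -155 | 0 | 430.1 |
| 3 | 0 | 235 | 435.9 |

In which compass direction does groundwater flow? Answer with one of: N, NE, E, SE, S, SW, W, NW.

∂h/∂x = (430.1 − 432.7) / (-155 − 0) = +0.01677
∂h/∂y = (435.9 − 432.7) / (235 − 0) = +0.01362
Flow = −∇h = (-0.01677 east, -0.01362 north), which points southwest.

SW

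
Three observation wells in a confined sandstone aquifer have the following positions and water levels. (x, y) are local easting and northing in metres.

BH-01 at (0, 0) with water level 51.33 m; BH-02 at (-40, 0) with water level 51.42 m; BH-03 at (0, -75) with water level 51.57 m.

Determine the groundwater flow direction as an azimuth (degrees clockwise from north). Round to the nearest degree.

035°

∂h/∂x = (51.42 − 51.33) / (-40 − 0) = -0.002250
∂h/∂y = (51.57 − 51.33) / (-75 − 0) = -0.003200
Flow direction (−∇h) has components (+0.002250 E, +0.003200 N).
Azimuth = atan2(E, N) = atan2(+0.002250, +0.003200) = 35.1° ≈ 035°.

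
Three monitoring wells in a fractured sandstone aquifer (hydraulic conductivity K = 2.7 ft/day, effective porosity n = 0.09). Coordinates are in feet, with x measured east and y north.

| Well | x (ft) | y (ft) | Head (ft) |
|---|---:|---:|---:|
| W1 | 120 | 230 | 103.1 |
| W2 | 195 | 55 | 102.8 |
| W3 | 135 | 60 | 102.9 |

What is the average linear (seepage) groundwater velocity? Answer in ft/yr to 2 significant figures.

21 ft/yr

Taking W1 as reference: W2−W1 = (75, -175, -0.3); W3−W1 = (15, -170, -0.2).
Solve a·Δx + b·Δy = Δh: det = 75·(-170) − 15·(-175) = -10125.
∂h/∂x = [(-0.3)·(-170) − (-0.2)·(-175)] / -10125 = -0.001580
∂h/∂y = [75·(-0.2) − 15·(-0.3)] / -10125 = +0.001037
|∇h| = √(-0.001580² + 0.001037²) = 0.00189
Seepage velocity v = K·i/n = 2.7 × 0.00189 / 0.09 = 0.0567 ft/day = 20.71 ft/yr.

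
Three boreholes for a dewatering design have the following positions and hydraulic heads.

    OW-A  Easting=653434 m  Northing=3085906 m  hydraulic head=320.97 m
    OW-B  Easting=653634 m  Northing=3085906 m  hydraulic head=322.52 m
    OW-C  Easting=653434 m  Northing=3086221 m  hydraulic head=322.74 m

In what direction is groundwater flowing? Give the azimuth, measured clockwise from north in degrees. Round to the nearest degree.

∂h/∂x = (322.52 − 320.97) / (653634 − 653434) = +0.007750
∂h/∂y = (322.74 − 320.97) / (3086221 − 3085906) = +0.005619
Flow direction (−∇h) has components (-0.007750 E, -0.005619 N).
Azimuth = atan2(E, N) = atan2(-0.007750, -0.005619) = 234.1° ≈ 234°.

234°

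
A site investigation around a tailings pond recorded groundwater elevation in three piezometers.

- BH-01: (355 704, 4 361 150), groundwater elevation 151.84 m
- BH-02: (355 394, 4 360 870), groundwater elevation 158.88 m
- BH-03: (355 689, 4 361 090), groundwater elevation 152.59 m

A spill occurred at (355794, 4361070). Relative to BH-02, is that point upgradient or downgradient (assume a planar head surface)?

downgradient

Three-point gradient (reference BH-01): Δ to BH-02 = (-310, -280, +7.04), Δ to BH-03 = (-15, -60, +0.75).
∂h/∂x = -0.01475, ∂h/∂y = -0.008813 (det = 14400).
Head at (355794, 4361070) = 151.84 + (-0.01475)·(90) + (-0.008813)·(-80) = 151.22 m.
That is lower than the 158.88 m at BH-02, so the point is downgradient.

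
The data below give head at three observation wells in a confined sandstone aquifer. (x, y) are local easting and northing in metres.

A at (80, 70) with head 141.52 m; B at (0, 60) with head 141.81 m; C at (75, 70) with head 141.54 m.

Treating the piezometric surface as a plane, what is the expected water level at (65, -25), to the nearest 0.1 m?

141.3 m

With h = a·x + b·y + c and A as origin, the differences give:
  (-80)·a + (-10)·b = +0.29
  (-5)·a + 0·b = +0.02
Eliminate b (×0 and ×(-10), subtract): -50·a = 0.200 → a = ∂h/∂x = -0.004000
Back-substitute: b = ∂h/∂y = +0.003000.
h(65, -25) = 141.52 + (-0.004000)·(-15) + (+0.003000)·(-95) = 141.52 +0.060 -0.285 = 141.295 m.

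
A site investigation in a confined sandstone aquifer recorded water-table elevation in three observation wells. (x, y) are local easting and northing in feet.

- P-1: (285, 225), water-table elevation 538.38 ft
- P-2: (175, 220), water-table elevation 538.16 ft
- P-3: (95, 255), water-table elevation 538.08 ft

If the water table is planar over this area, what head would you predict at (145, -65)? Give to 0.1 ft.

Differences from P-1: to P-2 (Δx, Δy, Δh) = (-110, -5, -0.22); to P-3 = (-190, 30, -0.30).
Determinant of the coordinate differences = (-110)·30 − (-190)·(-5) = -4250.
∂h/∂x = [(-0.22)·30 − (-0.30)·(-5)] / -4250 = +0.001906
∂h/∂y = [(-110)·(-0.30) − (-190)·(-0.22)] / -4250 = +0.002071
h(145, -65) = 538.38 + (+0.001906)·(-140) + (+0.002071)·(-290) = 538.38 -0.267 -0.600 = 537.513 ft.

537.5 ft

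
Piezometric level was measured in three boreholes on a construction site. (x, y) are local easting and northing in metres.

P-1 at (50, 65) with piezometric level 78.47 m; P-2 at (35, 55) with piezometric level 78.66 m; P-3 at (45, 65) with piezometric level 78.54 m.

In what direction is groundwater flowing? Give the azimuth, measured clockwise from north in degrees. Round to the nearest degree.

098°

Taking P-1 as reference: P-2−P-1 = (-15, -10, +0.19); P-3−P-1 = (-5, 0, +0.07).
Solve a·Δx + b·Δy = Δh: det = (-15)·0 − (-5)·(-10) = -50.
∂h/∂x = [(+0.19)·0 − (+0.07)·(-10)] / -50 = -0.01400
∂h/∂y = [(-15)·(+0.07) − (-5)·(+0.19)] / -50 = +0.002000
Flow direction (−∇h) has components (+0.01400 E, -0.002000 N).
Azimuth = atan2(E, N) = atan2(+0.01400, -0.002000) = 98.1° ≈ 098°.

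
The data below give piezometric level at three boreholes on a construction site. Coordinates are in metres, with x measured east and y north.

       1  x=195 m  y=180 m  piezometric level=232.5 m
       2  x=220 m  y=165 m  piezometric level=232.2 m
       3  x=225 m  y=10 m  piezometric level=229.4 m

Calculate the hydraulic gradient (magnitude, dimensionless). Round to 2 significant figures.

With h = a·x + b·y + c and 1 as origin, the differences give:
  25·a + (-15)·b = -0.3
  30·a + (-170)·b = -3.1
Eliminate b (×(-170) and ×(-15), subtract): -3800·a = 4.50 → a = ∂h/∂x = -0.001184
Back-substitute: b = ∂h/∂y = +0.01803.
|∇h| = √(-0.001184² + 0.01803²) = 0.01807

0.018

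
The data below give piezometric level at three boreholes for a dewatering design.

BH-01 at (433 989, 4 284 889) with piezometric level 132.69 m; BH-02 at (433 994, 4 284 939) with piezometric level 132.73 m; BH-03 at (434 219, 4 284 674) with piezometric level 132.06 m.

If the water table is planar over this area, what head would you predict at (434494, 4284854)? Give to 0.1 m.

131.7 m

Differences from BH-01: to BH-02 (Δx, Δy, Δh) = (5, 50, +0.04); to BH-03 = (230, -215, -0.63).
Solve a·Δx + b·Δy = Δh: det = 5·(-215) − 230·50 = -12575.
∂h/∂x = [(+0.04)·(-215) − (-0.63)·50] / -12575 = -0.001821
∂h/∂y = [5·(-0.63) − 230·(+0.04)] / -12575 = +0.0009821
h(434494, 4284854) = 132.69 + (-0.001821)·(505) + (+0.0009821)·(-35) = 132.69 -0.920 -0.034 = 131.736 m.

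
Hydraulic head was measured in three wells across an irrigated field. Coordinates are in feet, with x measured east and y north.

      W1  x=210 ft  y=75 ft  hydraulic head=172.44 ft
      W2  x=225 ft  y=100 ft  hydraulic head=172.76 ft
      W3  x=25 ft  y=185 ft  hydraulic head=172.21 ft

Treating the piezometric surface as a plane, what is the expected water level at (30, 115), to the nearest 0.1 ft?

171.6 ft

Taking W1 as reference: W2−W1 = (15, 25, +0.32); W3−W1 = (-185, 110, -0.23).
Solve a·Δx + b·Δy = Δh: det = 15·110 − (-185)·25 = 6275.
∂h/∂x = [(+0.32)·110 − (-0.23)·25] / 6275 = +0.006526
∂h/∂y = [15·(-0.23) − (-185)·(+0.32)] / 6275 = +0.008884
h(30, 115) = 172.44 + (+0.006526)·(-180) + (+0.008884)·(40) = 172.44 -1.175 +0.355 = 171.621 ft.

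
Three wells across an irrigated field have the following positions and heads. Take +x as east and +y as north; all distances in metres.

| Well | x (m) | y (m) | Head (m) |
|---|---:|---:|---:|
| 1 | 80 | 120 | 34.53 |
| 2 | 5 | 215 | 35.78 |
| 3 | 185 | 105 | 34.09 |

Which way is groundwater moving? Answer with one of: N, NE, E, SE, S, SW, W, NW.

With h = a·x + b·y + c and 1 as origin, the differences give:
  (-75)·a + 95·b = +1.25
  105·a + (-15)·b = -0.44
Eliminate b (×(-15) and ×95, subtract): -8850·a = 23.050 → a = ∂h/∂x = -0.002605
Back-substitute: b = ∂h/∂y = +0.01110.
Flow = −∇h = (+0.002605 east, -0.01110 north), which points south.

S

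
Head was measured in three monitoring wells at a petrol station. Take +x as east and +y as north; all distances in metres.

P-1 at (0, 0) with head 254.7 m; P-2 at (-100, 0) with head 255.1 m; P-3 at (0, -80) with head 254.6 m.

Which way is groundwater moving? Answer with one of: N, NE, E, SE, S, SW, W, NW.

E

∂h/∂x = (255.1 − 254.7) / (-100 − 0) = -0.004000
∂h/∂y = (254.6 − 254.7) / (-80 − 0) = +0.001250
Flow = −∇h = (+0.004000 east, -0.001250 north), which points east.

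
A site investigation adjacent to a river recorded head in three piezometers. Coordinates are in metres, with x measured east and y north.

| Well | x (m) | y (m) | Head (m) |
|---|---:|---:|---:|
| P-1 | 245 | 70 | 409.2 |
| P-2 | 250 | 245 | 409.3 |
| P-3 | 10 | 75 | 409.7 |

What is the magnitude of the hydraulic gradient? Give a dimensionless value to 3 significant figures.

0.00221

Three-point gradient (reference P-1): Δ to P-2 = (5, 175, +0.1), Δ to P-3 = (-235, 5, +0.5).
∂h/∂x = -0.002114, ∂h/∂y = +0.0006318 (det = 41150).
|∇h| = √(-0.002114² + 0.0006318²) = 0.002206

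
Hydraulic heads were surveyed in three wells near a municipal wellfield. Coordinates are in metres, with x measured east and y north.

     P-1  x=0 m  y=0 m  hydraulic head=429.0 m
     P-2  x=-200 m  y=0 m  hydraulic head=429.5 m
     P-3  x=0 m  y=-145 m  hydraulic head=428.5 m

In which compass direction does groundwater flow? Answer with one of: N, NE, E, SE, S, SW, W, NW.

SE

∂h/∂x = (429.5 − 429.0) / (-200 − 0) = -0.002500
∂h/∂y = (428.5 − 429.0) / (-145 − 0) = +0.003448
Flow = −∇h = (+0.002500 east, -0.003448 north), which points southeast.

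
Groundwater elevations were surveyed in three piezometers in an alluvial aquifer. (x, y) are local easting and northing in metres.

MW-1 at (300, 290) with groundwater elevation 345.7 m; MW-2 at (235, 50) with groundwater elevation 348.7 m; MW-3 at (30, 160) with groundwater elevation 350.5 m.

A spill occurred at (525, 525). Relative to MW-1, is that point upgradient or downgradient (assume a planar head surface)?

Taking MW-1 as reference: MW-2−MW-1 = (-65, -240, +3.0); MW-3−MW-1 = (-270, -130, +4.8).
Determinant of the coordinate differences = (-65)·(-130) − (-270)·(-240) = -56350.
∂h/∂x = [(+3.0)·(-130) − (+4.8)·(-240)] / -56350 = -0.01352
∂h/∂y = [(-65)·(+4.8) − (-270)·(+3.0)] / -56350 = -0.008838
Head at (525, 525) = 345.7 + (-0.01352)·(225) + (-0.008838)·(235) = 340.58 m.
That is lower than the 345.7 m at MW-1, so the point is downgradient.

downgradient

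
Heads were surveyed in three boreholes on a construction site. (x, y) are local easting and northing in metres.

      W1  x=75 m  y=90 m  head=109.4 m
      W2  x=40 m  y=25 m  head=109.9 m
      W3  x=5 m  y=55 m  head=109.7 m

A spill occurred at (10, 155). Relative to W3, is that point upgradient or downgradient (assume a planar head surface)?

downgradient

With h = a·x + b·y + c and W1 as origin, the differences give:
  (-35)·a + (-65)·b = +0.5
  (-70)·a + (-35)·b = +0.3
Eliminate b (×(-35) and ×(-65), subtract): -3325·a = 2.00 → a = ∂h/∂x = -0.0006015
Back-substitute: b = ∂h/∂y = -0.007368.
Head at (10, 155) = 109.4 + (-0.0006015)·(-65) + (-0.007368)·(65) = 108.96 m.
That is lower than the 109.7 m at W3, so the point is downgradient.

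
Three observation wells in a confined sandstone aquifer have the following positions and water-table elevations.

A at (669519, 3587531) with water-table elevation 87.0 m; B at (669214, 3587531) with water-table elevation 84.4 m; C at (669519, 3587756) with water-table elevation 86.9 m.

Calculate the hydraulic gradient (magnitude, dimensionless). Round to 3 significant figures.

∂h/∂x = (84.4 − 87.0) / (669214 − 669519) = +0.008525
∂h/∂y = (86.9 − 87.0) / (3587756 − 3587531) = -0.0004444
|∇h| = √(0.008525² + -0.0004444²) = 0.008537

0.00854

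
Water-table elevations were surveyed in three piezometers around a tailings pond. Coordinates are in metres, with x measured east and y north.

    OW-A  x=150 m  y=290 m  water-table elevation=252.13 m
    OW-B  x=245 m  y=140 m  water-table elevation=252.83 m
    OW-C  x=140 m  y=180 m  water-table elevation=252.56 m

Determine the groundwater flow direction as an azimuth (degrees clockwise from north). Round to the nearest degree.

345°

Taking OW-A as reference: OW-B−OW-A = (95, -150, +0.70); OW-C−OW-A = (-10, -110, +0.43).
Solve a·Δx + b·Δy = Δh: det = 95·(-110) − (-10)·(-150) = -11950.
∂h/∂x = [(+0.70)·(-110) − (+0.43)·(-150)] / -11950 = +0.001046
∂h/∂y = [95·(+0.43) − (-10)·(+0.70)] / -11950 = -0.004004
Flow direction (−∇h) has components (-0.001046 E, +0.004004 N).
Azimuth = atan2(E, N) = atan2(-0.001046, +0.004004) = 345.4° ≈ 345°.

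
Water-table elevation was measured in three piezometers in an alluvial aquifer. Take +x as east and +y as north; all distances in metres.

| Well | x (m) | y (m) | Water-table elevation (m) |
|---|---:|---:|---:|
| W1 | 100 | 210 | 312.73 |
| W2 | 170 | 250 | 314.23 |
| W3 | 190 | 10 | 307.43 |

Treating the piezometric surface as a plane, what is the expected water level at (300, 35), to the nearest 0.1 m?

308.7 m

With h = a·x + b·y + c and W1 as origin, the differences give:
  70·a + 40·b = +1.50
  90·a + (-200)·b = -5.30
Eliminate b (×(-200) and ×40, subtract): -17600·a = -88.000 → a = ∂h/∂x = +0.005000
Back-substitute: b = ∂h/∂y = +0.02875.
h(300, 35) = 312.73 + (+0.005000)·(200) + (+0.02875)·(-175) = 312.73 +1.000 -5.031 = 308.699 m.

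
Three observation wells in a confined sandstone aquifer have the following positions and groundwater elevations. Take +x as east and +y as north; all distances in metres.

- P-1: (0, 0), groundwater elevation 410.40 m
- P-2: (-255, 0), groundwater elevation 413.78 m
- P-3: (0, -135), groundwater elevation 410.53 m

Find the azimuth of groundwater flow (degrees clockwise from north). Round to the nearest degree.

∂h/∂x = (413.78 − 410.40) / (-255 − 0) = -0.01325
∂h/∂y = (410.53 − 410.40) / (-135 − 0) = -0.0009630
Flow direction (−∇h) has components (+0.01325 E, +0.0009630 N).
Azimuth = atan2(E, N) = atan2(+0.01325, +0.0009630) = 85.8° ≈ 086°.

086°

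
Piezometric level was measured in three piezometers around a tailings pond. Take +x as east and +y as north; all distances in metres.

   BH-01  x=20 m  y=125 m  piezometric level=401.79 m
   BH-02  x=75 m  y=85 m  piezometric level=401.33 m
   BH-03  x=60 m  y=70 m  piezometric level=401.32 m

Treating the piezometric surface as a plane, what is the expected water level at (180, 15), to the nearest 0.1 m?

Differences from BH-01: to BH-02 (Δx, Δy, Δh) = (55, -40, -0.46); to BH-03 = (40, -55, -0.47).
Solve a·Δx + b·Δy = Δh: det = 55·(-55) − 40·(-40) = -1425.
∂h/∂x = [(-0.46)·(-55) − (-0.47)·(-40)] / -1425 = -0.004561
∂h/∂y = [55·(-0.47) − 40·(-0.46)] / -1425 = +0.005228
h(180, 15) = 401.79 + (-0.004561)·(160) + (+0.005228)·(-110) = 401.79 -0.730 -0.575 = 400.485 m.

400.5 m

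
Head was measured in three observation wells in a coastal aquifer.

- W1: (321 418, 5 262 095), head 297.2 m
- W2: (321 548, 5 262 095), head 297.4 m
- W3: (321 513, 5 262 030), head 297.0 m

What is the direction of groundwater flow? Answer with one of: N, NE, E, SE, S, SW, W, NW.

Three-point gradient (reference W1): Δ to W2 = (130, 0, +0.2), Δ to W3 = (95, -65, -0.2).
∂h/∂x = +0.001538, ∂h/∂y = +0.005325 (det = -8450).
Flow = −∇h = (-0.001538 east, -0.005325 north), which points south.

S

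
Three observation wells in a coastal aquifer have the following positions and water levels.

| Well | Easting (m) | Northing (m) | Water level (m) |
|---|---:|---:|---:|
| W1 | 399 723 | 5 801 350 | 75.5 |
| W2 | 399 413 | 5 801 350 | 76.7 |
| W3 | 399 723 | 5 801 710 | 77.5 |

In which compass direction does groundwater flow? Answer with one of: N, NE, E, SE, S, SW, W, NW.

∂h/∂x = (76.7 − 75.5) / (399413 − 399723) = -0.003871
∂h/∂y = (77.5 − 75.5) / (5801710 − 5801350) = +0.005556
Flow = −∇h = (+0.003871 east, -0.005556 north), which points southeast.

SE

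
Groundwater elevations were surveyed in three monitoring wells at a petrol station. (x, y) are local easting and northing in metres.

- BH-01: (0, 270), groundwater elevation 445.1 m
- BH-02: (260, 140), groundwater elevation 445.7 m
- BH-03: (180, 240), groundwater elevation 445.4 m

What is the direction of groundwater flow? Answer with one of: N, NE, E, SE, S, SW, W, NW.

NW

Taking BH-01 as reference: BH-02−BH-01 = (260, -130, +0.6); BH-03−BH-01 = (180, -30, +0.3).
Solve a·Δx + b·Δy = Δh: det = 260·(-30) − 180·(-130) = 15600.
∂h/∂x = [(+0.6)·(-30) − (+0.3)·(-130)] / 15600 = +0.001346
∂h/∂y = [260·(+0.3) − 180·(+0.6)] / 15600 = -0.001923
Flow = −∇h = (-0.001346 east, +0.001923 north), which points northwest.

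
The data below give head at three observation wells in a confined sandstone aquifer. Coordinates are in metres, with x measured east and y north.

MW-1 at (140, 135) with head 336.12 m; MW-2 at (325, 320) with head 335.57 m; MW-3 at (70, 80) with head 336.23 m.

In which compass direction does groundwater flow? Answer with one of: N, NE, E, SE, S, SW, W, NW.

With h = a·x + b·y + c and MW-1 as origin, the differences give:
  185·a + 185·b = -0.55
  (-70)·a + (-55)·b = +0.11
Eliminate b (×(-55) and ×185, subtract): 2775·a = 9.900 → a = ∂h/∂x = +0.003568
Back-substitute: b = ∂h/∂y = -0.006541.
Flow = −∇h = (-0.003568 east, +0.006541 north), which points northwest.

NW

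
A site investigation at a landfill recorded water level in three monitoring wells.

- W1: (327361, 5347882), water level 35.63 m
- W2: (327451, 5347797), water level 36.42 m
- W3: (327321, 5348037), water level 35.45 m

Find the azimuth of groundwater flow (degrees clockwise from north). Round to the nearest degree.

262°

Taking W1 as reference: W2−W1 = (90, -85, +0.79); W3−W1 = (-40, 155, -0.18).
Determinant of the coordinate differences = 90·155 − (-40)·(-85) = 10550.
∂h/∂x = [(+0.79)·155 − (-0.18)·(-85)] / 10550 = +0.01016
∂h/∂y = [90·(-0.18) − (-40)·(+0.79)] / 10550 = +0.001460
Flow direction (−∇h) has components (-0.01016 E, -0.001460 N).
Azimuth = atan2(E, N) = atan2(-0.01016, -0.001460) = 261.8° ≈ 262°.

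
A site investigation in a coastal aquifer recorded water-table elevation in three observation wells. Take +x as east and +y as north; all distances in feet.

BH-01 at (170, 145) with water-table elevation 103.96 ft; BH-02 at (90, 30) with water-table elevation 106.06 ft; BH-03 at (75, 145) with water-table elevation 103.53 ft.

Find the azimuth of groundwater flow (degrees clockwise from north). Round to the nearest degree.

Three-point gradient (reference BH-01): Δ to BH-02 = (-80, -115, +2.10), Δ to BH-03 = (-95, 0, -0.43).
∂h/∂x = +0.004526, ∂h/∂y = -0.02141 (det = -10925).
Flow direction (−∇h) has components (-0.004526 E, +0.02141 N).
Azimuth = atan2(E, N) = atan2(-0.004526, +0.02141) = 348.1° ≈ 348°.

348°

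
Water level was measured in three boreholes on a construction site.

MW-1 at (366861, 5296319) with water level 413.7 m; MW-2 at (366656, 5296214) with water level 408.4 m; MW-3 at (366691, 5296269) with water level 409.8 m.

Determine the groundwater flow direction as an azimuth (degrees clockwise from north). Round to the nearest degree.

235°

Three-point gradient (reference MW-1): Δ to MW-2 = (-205, -105, -5.3), Δ to MW-3 = (-170, -50, -3.9).
∂h/∂x = +0.01901, ∂h/∂y = +0.01336 (det = -7600).
Flow direction (−∇h) has components (-0.01901 E, -0.01336 N).
Azimuth = atan2(E, N) = atan2(-0.01901, -0.01336) = 234.9° ≈ 235°.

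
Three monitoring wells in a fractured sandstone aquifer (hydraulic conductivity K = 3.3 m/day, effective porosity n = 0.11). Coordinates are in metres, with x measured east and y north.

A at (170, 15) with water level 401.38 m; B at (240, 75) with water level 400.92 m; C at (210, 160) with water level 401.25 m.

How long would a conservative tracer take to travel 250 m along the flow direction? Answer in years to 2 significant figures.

3.0 years

With h = a·x + b·y + c and A as origin, the differences give:
  70·a + 60·b = -0.46
  40·a + 145·b = -0.13
Eliminate b (×145 and ×60, subtract): 7750·a = -58.900 → a = ∂h/∂x = -0.007600
Back-substitute: b = ∂h/∂y = +0.001200.
|∇h| = √(-0.007600² + 0.001200²) = 0.007694
Seepage velocity v = K·i/n = 3.3 × 0.007694 / 0.11 = 0.2308 m/day.
t = 250 / 0.2308 = 1083 days = 2.97 years.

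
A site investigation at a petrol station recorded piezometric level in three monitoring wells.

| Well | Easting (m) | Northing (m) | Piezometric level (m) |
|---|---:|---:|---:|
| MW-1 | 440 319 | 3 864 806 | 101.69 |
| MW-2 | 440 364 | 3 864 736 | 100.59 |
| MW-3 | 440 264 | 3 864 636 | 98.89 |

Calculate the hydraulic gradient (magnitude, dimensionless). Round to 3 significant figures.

0.0162

With h = a·x + b·y + c and MW-1 as origin, the differences give:
  45·a + (-70)·b = -1.10
  (-55)·a + (-170)·b = -2.80
Eliminate b (×(-170) and ×(-70), subtract): -11500·a = -9.000 → a = ∂h/∂x = +0.0007826
Back-substitute: b = ∂h/∂y = +0.01622.
|∇h| = √(0.0007826² + 0.01622²) = 0.01624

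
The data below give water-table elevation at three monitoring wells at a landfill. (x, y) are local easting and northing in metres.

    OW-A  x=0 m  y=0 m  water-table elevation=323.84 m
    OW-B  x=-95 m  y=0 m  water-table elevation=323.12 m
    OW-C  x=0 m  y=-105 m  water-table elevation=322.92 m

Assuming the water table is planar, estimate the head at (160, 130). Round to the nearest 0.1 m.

∂h/∂x = (323.12 − 323.84) / (-95 − 0) = +0.007579
∂h/∂y = (322.92 − 323.84) / (-105 − 0) = +0.008762
h(160, 130) = 323.84 + (+0.007579)·(160) + (+0.008762)·(130) = 323.84 +1.213 +1.139 = 326.192 m.

326.2 m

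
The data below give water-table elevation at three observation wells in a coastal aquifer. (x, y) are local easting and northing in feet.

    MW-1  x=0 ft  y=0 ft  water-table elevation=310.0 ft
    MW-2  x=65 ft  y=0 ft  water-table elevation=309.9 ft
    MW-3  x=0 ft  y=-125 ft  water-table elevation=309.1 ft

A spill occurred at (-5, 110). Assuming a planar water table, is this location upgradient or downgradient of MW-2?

upgradient

∂h/∂x = (309.9 − 310.0) / (65 − 0) = -0.001538
∂h/∂y = (309.1 − 310.0) / (-125 − 0) = +0.007200
Head at (-5, 110) = 310.0 + (-0.001538)·(-5) + (+0.007200)·(110) = 310.80 ft.
That is higher than the 309.9 ft at MW-2, so the point is upgradient.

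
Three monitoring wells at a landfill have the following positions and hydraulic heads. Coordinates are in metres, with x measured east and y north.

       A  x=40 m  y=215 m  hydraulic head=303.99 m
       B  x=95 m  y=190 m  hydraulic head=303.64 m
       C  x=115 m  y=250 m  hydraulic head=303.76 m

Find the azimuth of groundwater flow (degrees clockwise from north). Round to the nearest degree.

127°

With h = a·x + b·y + c and A as origin, the differences give:
  55·a + (-25)·b = -0.35
  75·a + 35·b = -0.23
Eliminate b (×35 and ×(-25), subtract): 3800·a = -18.000 → a = ∂h/∂x = -0.004737
Back-substitute: b = ∂h/∂y = +0.003579.
Flow direction (−∇h) has components (+0.004737 E, -0.003579 N).
Azimuth = atan2(E, N) = atan2(+0.004737, -0.003579) = 127.1° ≈ 127°.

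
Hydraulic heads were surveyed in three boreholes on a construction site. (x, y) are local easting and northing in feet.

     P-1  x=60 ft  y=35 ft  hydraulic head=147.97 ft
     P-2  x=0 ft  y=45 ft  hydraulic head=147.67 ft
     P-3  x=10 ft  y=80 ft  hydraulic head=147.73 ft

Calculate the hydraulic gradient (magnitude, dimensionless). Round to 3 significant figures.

Taking P-1 as reference: P-2−P-1 = (-60, 10, -0.30); P-3−P-1 = (-50, 45, -0.24).
Solve a·Δx + b·Δy = Δh: det = (-60)·45 − (-50)·10 = -2200.
∂h/∂x = [(-0.30)·45 − (-0.24)·10] / -2200 = +0.005045
∂h/∂y = [(-60)·(-0.24) − (-50)·(-0.30)] / -2200 = +0.0002727
|∇h| = √(0.005045² + 0.0002727²) = 0.005052

0.00505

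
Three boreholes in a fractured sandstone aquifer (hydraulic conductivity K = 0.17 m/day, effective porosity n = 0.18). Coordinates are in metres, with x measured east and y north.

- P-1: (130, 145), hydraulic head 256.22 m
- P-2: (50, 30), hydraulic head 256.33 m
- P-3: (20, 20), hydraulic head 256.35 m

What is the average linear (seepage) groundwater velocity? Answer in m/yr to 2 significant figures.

With h = a·x + b·y + c and P-1 as origin, the differences give:
  (-80)·a + (-115)·b = +0.11
  (-110)·a + (-125)·b = +0.13
Eliminate b (×(-125) and ×(-115), subtract): -2650·a = 1.200 → a = ∂h/∂x = -0.0004528
Back-substitute: b = ∂h/∂y = -0.0006415.
|∇h| = √(-0.0004528² + -0.0006415²) = 0.0007852
Seepage velocity v = K·i/n = 0.17 × 0.0007852 / 0.18 = 0.0007416 m/day = 0.2709 m/yr.

0.27 m/yr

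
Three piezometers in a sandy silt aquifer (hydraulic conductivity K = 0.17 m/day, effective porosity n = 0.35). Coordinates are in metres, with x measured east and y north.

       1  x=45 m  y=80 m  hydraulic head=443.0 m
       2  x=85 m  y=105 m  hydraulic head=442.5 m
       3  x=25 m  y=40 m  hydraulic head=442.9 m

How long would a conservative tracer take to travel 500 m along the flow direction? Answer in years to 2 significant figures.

120 years

With h = a·x + b·y + c and 1 as origin, the differences give:
  40·a + 25·b = -0.5
  (-20)·a + (-40)·b = -0.1
Eliminate b (×(-40) and ×25, subtract): -1100·a = 22.50 → a = ∂h/∂x = -0.02045
Back-substitute: b = ∂h/∂y = +0.01273.
|∇h| = √(-0.02045² + 0.01273²) = 0.02409
Seepage velocity v = K·i/n = 0.17 × 0.02409 / 0.35 = 0.0117 m/day.
t = 500 / 0.0117 = 4.274e+04 days = 117 years.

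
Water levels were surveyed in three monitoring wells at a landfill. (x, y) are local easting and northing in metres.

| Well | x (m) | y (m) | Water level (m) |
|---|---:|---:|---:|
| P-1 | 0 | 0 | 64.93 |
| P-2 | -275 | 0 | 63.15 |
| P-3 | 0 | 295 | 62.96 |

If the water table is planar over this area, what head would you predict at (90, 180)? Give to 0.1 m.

64.3 m

∂h/∂x = (63.15 − 64.93) / (-275 − 0) = +0.006473
∂h/∂y = (62.96 − 64.93) / (295 − 0) = -0.006678
h(90, 180) = 64.93 + (+0.006473)·(90) + (-0.006678)·(180) = 64.93 +0.583 -1.202 = 64.311 m.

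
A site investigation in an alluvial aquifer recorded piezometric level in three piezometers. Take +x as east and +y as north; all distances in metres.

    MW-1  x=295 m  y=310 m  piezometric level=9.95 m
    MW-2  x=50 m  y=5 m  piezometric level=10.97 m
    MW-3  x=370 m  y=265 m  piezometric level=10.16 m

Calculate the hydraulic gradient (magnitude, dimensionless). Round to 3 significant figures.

With h = a·x + b·y + c and MW-1 as origin, the differences give:
  (-245)·a + (-305)·b = +1.02
  75·a + (-45)·b = +0.21
Eliminate b (×(-45) and ×(-305), subtract): 33900·a = 18.150 → a = ∂h/∂x = +0.0005354
Back-substitute: b = ∂h/∂y = -0.003774.
|∇h| = √(0.0005354² + -0.003774²) = 0.003812

0.00381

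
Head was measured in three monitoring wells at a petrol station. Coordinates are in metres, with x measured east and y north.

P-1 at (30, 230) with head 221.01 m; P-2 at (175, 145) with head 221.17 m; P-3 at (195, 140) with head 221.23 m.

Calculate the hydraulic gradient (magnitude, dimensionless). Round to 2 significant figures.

0.0072

Taking P-1 as reference: P-2−P-1 = (145, -85, +0.16); P-3−P-1 = (165, -90, +0.22).
Solve a·Δx + b·Δy = Δh: det = 145·(-90) − 165·(-85) = 975.
∂h/∂x = [(+0.16)·(-90) − (+0.22)·(-85)] / 975 = +0.004410
∂h/∂y = [145·(+0.22) − 165·(+0.16)] / 975 = +0.005641
|∇h| = √(0.004410² + 0.005641²) = 0.00716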